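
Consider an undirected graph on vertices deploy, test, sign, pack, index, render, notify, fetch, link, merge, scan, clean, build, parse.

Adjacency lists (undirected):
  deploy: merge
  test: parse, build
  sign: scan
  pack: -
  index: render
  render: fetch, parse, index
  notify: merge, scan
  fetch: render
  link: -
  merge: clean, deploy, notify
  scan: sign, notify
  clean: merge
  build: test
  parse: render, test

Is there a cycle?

DFS, tracking each vertex's parent; an edge to a visited non-parent vertex closes a cycle.
Start from sign:
visit sign (parent –)
  visit scan (parent sign)
    scan–sign: parent, skip
    visit notify (parent scan)
      visit merge (parent notify)
        visit clean (parent merge)
          clean–merge: parent, skip
        visit deploy (parent merge)
          deploy–merge: parent, skip
        merge–notify: parent, skip
      notify–scan: parent, skip
visit test (parent –)
  visit parse (parent test)
    visit render (parent parse)
      visit fetch (parent render)
        fetch–render: parent, skip
      render–parse: parent, skip
      visit index (parent render)
        index–render: parent, skip
    parse–test: parent, skip
  visit build (parent test)
    build–test: parent, skip
visit pack (parent –)
visit link (parent –)
No non-parent visited neighbor found — the graph is a forest.

No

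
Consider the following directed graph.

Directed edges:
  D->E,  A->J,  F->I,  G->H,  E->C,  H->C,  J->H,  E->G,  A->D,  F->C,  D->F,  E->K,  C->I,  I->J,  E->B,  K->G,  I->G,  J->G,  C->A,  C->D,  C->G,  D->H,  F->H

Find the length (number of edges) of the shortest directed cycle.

For each vertex v, BFS finds the shortest path from v back to v.
The shortest such closed walk is E → C → D → E, length 3.

3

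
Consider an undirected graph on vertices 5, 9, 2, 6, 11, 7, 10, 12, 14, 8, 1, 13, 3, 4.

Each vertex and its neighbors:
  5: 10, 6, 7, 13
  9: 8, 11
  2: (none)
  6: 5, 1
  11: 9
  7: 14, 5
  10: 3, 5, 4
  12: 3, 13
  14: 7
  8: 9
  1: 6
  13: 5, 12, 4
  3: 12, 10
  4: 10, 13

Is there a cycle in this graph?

DFS, tracking each vertex's parent; an edge to a visited non-parent vertex closes a cycle.
Start from 3:
visit 3 (parent –)
  visit 12 (parent 3)
    12–3: parent, skip
    visit 13 (parent 12)
      visit 5 (parent 13)
        visit 10 (parent 5)
          10–3: 3 visited and ≠ parent → cycle
Cycle: 3 – 12 – 13 – 5 – 10 – 3.

Yes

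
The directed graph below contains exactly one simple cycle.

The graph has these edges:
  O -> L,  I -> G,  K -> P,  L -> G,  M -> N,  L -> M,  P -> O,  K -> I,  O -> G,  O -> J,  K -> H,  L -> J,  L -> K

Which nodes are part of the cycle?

DFS with gray/black marking from L:
L gray
  M gray
    N gray
    N black
  M black
  K gray
    P gray
      O gray
        G gray
        G black
        O→L: L is gray → back edge
Back edge closes the cycle L → K → P → O → L; its vertices are {K, L, O, P}.

K, L, O, P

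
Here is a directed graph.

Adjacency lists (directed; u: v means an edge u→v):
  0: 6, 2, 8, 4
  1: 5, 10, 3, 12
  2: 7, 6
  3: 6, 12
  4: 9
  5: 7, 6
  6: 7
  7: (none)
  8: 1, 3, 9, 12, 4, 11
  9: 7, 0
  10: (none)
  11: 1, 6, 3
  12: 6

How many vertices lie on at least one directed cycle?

4

A vertex is on a directed cycle iff it belongs to a strongly connected component of size ≥ 2 (or has a self-loop).
The vertices on cycles are {0, 4, 8, 9} — 4 in total.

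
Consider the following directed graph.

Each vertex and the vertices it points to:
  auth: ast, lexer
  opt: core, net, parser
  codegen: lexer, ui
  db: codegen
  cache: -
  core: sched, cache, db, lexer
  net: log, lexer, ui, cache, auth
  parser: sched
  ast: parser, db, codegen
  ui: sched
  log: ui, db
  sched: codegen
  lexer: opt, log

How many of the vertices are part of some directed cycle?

12

A vertex is on a directed cycle iff it belongs to a strongly connected component of size ≥ 2 (or has a self-loop).
The vertices on cycles are {db, ui, ast, log, net, opt, auth, core, lexer, sched, parser, codegen} — 12 in total.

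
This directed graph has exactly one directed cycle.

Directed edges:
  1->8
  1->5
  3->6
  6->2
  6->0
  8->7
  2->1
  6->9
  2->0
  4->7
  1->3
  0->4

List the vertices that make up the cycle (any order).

1, 2, 3, 6

DFS with gray/black marking from 1:
1 gray
  3 gray
    6 gray
      2 gray
        0 gray
          4 gray
            7 gray
            7 black
          4 black
        0 black
        2→1: 1 is gray → back edge
Back edge closes the cycle 1 → 3 → 6 → 2 → 1; its vertices are {1, 2, 3, 6}.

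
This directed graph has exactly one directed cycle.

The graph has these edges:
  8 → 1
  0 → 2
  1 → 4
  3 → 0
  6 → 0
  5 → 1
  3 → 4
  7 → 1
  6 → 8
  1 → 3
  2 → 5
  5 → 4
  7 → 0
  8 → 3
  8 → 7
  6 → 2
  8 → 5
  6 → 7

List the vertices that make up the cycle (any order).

DFS with gray/black marking from 3:
3 gray
  4 gray
  4 black
  0 gray
    2 gray
      5 gray
        1 gray
          1→3: 3 is gray → back edge
Back edge closes the cycle 3 → 0 → 2 → 5 → 1 → 3; its vertices are {0, 1, 2, 3, 5}.

0, 1, 2, 3, 5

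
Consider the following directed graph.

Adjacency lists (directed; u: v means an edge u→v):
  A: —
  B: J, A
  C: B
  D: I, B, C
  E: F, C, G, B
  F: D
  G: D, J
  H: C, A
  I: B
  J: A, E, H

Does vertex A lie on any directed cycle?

No

A lies on a cycle iff there is a path from A back to itself.
Exploring from A, it never reaches itself; equivalently, its strongly connected component is a singleton.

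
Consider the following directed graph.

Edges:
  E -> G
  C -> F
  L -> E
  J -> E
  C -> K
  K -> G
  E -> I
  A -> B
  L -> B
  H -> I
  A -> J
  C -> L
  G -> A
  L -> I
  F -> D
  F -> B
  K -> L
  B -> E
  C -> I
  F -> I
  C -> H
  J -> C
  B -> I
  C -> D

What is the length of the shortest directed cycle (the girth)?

4

For each vertex v, BFS finds the shortest path from v back to v.
The shortest such closed walk is G → A → B → E → G, length 4.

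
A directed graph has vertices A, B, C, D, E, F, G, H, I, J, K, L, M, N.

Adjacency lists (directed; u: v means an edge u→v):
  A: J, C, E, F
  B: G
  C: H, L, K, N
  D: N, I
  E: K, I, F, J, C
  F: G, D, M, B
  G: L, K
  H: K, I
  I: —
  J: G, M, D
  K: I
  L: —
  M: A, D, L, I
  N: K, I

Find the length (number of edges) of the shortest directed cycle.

3

For each vertex v, BFS finds the shortest path from v back to v.
The shortest such closed walk is A → J → M → A, length 3.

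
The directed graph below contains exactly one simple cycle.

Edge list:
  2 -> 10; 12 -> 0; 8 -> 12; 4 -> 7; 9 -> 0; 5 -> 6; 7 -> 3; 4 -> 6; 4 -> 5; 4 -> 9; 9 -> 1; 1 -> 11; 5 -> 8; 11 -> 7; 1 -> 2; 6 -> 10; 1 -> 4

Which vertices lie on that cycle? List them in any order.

DFS with gray/black marking from 1:
1 gray
  2 gray
    10 gray
    10 black
  2 black
  4 gray
    6 gray
      6→10: 10 black — skip
    6 black
    9 gray
      0 gray
      0 black
      9→1: 1 is gray → back edge
Back edge closes the cycle 1 → 4 → 9 → 1; its vertices are {1, 4, 9}.

1, 4, 9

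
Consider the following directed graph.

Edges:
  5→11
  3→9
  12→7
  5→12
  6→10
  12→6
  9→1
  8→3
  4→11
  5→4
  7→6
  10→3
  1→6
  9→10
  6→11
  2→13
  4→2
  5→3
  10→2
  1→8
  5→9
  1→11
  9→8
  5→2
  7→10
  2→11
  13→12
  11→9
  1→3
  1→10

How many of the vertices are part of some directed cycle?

A vertex is on a directed cycle iff it belongs to a strongly connected component of size ≥ 2 (or has a self-loop).
The vertices on cycles are {1, 2, 3, 6, 7, 8, 9, 10, 11, 12, 13} — 11 in total.

11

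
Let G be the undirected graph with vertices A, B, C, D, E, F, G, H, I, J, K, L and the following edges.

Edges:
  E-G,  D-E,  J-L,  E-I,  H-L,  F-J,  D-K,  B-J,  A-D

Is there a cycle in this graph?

No

DFS, tracking each vertex's parent; an edge to a visited non-parent vertex closes a cycle.
Start from J:
visit J (parent –)
  visit B (parent J)
    B–J: parent, skip
  visit F (parent J)
    F–J: parent, skip
  visit L (parent J)
    visit H (parent L)
      H–L: parent, skip
    L–J: parent, skip
visit A (parent –)
  visit D (parent A)
    visit K (parent D)
      K–D: parent, skip
    visit E (parent D)
      visit G (parent E)
        G–E: parent, skip
      visit I (parent E)
        I–E: parent, skip
      E–D: parent, skip
    D–A: parent, skip
visit C (parent –)
No non-parent visited neighbor found — the graph is a forest.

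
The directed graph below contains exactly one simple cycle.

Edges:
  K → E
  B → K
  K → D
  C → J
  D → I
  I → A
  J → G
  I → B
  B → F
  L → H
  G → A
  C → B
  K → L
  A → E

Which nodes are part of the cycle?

DFS with gray/black marking from B:
B gray
  F gray
  F black
  K gray
    E gray
    E black
    L gray
      H gray
      H black
    L black
    D gray
      I gray
        I→B: B is gray → back edge
Back edge closes the cycle B → K → D → I → B; its vertices are {B, D, I, K}.

B, D, I, K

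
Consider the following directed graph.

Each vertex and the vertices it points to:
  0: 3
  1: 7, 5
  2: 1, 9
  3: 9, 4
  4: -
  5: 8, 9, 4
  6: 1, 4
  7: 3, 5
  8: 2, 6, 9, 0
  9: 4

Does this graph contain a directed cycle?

DFS with white/gray/black marking, starting from 0:
0 gray
  3 gray
    9 gray
      4 gray
      4 black
    9 black
    3→4: 4 black — skip
  3 black
0 black
1 gray
  7 gray
    7→3: 3 black — skip
    5 gray
      8 gray
        2 gray
          2→1: 1 is gray → back edge
Back edge found, so a cycle exists: 1 → 7 → 5 → 8 → 2 → 1.

Yes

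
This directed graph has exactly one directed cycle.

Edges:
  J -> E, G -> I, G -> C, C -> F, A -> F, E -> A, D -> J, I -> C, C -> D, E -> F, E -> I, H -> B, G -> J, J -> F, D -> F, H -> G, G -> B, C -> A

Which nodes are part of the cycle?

C, D, E, I, J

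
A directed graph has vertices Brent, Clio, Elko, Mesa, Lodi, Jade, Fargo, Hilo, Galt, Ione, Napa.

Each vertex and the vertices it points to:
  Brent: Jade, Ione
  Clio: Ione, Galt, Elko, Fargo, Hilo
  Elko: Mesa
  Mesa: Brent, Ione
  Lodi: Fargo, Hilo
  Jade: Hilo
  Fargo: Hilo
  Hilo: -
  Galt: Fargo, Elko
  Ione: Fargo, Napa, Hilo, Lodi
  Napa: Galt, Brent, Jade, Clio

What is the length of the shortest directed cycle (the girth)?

For each vertex v, BFS finds the shortest path from v back to v.
The shortest such closed walk is Napa → Clio → Ione → Napa, length 3.

3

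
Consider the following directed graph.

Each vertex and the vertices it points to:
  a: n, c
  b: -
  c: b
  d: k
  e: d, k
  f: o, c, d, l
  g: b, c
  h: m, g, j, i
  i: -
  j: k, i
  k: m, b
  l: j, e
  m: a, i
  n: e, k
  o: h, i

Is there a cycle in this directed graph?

Yes

DFS with white/gray/black marking, starting from l:
l gray
  j gray
    k gray
      m gray
        a gray
          n gray
            e gray
              d gray
                d→k: k is gray → back edge
Back edge found, so a cycle exists: k → m → a → n → e → d → k.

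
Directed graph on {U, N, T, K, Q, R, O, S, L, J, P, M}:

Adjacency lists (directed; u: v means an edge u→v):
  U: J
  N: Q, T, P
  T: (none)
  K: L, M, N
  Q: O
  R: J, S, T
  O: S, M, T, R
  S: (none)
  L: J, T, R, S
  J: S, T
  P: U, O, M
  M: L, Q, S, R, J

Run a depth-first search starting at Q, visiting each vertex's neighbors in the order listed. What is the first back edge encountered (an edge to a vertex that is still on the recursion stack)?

M->Q

DFS from Q (visiting each vertex's neighbors in the order listed); mark gray on enter, black on exit:
Q gray
  O gray
    S gray
    S black
    M gray
      L gray
        J gray
          J→S: S black — skip
          T gray
          T black
        J black
        L→T: T black — skip
        R gray
          R→J: J black — skip
          R→S: S black — skip
          R→T: T black — skip
        R black
        L→S: S black — skip
      L black
      M→Q: Q is gray → back edge
First back edge: M → Q.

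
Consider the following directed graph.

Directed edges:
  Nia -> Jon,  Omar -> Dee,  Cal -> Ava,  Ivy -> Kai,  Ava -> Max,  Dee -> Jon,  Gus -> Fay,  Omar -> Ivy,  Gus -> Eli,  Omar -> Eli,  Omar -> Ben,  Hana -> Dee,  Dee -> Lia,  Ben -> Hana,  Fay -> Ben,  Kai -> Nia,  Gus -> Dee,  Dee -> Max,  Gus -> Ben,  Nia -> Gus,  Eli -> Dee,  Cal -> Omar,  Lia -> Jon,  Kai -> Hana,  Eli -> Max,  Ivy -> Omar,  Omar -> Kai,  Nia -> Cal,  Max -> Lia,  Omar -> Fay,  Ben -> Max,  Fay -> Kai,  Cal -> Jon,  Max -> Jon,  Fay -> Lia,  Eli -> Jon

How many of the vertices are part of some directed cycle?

7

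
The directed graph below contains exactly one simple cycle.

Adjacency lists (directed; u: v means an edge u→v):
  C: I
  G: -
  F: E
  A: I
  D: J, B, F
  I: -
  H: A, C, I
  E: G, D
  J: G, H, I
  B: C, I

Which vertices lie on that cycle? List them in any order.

DFS with gray/black marking from F:
F gray
  E gray
    G gray
    G black
    D gray
      J gray
        J→G: G black — skip
        H gray
          A gray
            I gray
            I black
          A black
          C gray
            C→I: I black — skip
          C black
          H→I: I black — skip
        H black
        J→I: I black — skip
      J black
      B gray
        B→C: C black — skip
        B→I: I black — skip
      B black
      D→F: F is gray → back edge
Back edge closes the cycle F → E → D → F; its vertices are {D, E, F}.

D, E, F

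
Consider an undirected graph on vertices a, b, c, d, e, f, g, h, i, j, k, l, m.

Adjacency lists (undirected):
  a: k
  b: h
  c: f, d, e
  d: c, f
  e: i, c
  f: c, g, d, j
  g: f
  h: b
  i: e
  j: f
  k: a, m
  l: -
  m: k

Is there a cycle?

DFS, tracking each vertex's parent; an edge to a visited non-parent vertex closes a cycle.
Start from a:
visit a (parent –)
  visit k (parent a)
    k–a: parent, skip
    visit m (parent k)
      m–k: parent, skip
visit b (parent –)
  visit h (parent b)
    h–b: parent, skip
visit c (parent –)
  visit f (parent c)
    f–c: parent, skip
    visit g (parent f)
      g–f: parent, skip
    visit d (parent f)
      d–c: c visited and ≠ parent → cycle
Cycle: c – f – d – c.

Yes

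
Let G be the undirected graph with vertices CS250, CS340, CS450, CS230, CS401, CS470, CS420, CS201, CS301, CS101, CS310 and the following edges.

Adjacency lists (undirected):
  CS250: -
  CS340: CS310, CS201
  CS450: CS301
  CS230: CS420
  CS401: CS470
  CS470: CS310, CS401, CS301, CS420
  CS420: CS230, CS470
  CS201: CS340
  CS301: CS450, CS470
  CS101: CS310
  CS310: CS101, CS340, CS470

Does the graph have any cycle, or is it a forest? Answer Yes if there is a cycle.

DFS, tracking each vertex's parent; an edge to a visited non-parent vertex closes a cycle.
Start from CS340:
visit CS340 (parent –)
  visit CS310 (parent CS340)
    visit CS101 (parent CS310)
      CS101–CS310: parent, skip
    CS310–CS340: parent, skip
    visit CS470 (parent CS310)
      CS470–CS310: parent, skip
      visit CS401 (parent CS470)
        CS401–CS470: parent, skip
      visit CS301 (parent CS470)
        visit CS450 (parent CS301)
          CS450–CS301: parent, skip
        CS301–CS470: parent, skip
      visit CS420 (parent CS470)
        visit CS230 (parent CS420)
          CS230–CS420: parent, skip
        CS420–CS470: parent, skip
  visit CS201 (parent CS340)
    CS201–CS340: parent, skip
visit CS250 (parent –)
No non-parent visited neighbor found — the graph is a forest.

No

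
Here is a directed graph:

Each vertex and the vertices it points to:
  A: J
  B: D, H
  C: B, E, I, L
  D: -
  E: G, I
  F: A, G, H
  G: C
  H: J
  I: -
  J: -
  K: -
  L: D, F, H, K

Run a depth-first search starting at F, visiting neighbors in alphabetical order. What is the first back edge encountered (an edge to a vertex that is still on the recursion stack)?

E->G

DFS from F (visiting neighbors in alphabetical order); mark gray on enter, black on exit:
F gray
  A gray
    J gray
    J black
  A black
  G gray
    C gray
      B gray
        D gray
        D black
        H gray
          H→J: J black — skip
        H black
      B black
      E gray
        E→G: G is gray → back edge
First back edge: E → G.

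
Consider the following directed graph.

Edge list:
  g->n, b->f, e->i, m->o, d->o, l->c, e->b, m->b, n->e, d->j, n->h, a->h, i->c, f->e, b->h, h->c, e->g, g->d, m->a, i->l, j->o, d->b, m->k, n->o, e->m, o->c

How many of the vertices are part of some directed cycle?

A vertex is on a directed cycle iff it belongs to a strongly connected component of size ≥ 2 (or has a self-loop).
The vertices on cycles are {b, d, e, f, g, m, n} — 7 in total.

7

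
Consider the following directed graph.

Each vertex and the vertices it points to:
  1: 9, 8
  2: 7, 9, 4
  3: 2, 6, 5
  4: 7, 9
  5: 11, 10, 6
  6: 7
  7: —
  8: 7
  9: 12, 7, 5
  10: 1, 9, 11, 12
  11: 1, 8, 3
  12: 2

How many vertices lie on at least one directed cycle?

A vertex is on a directed cycle iff it belongs to a strongly connected component of size ≥ 2 (or has a self-loop).
The vertices on cycles are {1, 2, 3, 4, 5, 9, 10, 11, 12} — 9 in total.

9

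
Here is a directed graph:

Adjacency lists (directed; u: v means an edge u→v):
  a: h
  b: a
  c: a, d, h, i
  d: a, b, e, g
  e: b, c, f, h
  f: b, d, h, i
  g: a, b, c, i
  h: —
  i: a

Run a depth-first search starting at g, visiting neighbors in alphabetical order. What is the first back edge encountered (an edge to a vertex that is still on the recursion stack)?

e->c

DFS from g (visiting neighbors in alphabetical order); mark gray on enter, black on exit:
g gray
  a gray
    h gray
    h black
  a black
  b gray
    b→a: a black — skip
  b black
  c gray
    c→a: a black — skip
    d gray
      d→a: a black — skip
      d→b: b black — skip
      e gray
        e→b: b black — skip
        e→c: c is gray → back edge
First back edge: e → c.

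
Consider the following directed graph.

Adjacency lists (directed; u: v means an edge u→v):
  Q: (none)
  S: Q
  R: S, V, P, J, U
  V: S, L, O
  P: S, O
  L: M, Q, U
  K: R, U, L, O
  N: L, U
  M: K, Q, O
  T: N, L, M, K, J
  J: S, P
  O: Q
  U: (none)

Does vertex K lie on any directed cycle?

Yes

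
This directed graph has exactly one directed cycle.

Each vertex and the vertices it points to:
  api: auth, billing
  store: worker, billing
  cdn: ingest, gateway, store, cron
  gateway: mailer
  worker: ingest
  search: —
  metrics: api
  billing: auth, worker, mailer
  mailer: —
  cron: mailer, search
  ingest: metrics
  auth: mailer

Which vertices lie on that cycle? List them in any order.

DFS with gray/black marking from worker:
worker gray
  ingest gray
    metrics gray
      api gray
        auth gray
          mailer gray
          mailer black
        auth black
        billing gray
          billing→auth: auth black — skip
          billing→worker: worker is gray → back edge
Back edge closes the cycle worker → ingest → metrics → api → billing → worker; its vertices are {api, ingest, worker, billing, metrics}.

api, ingest, worker, billing, metrics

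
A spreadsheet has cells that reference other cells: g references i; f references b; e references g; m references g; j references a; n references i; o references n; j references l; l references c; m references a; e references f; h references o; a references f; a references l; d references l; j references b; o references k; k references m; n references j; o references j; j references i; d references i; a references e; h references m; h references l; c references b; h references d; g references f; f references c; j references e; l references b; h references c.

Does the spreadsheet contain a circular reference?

No

DFS with white/gray/black marking, starting from m:
m gray
  g gray
    i gray
    i black
    f gray
      b gray
      b black
      c gray
        c→b: b black — skip
      c black
    f black
  g black
  a gray
    e gray
      e→f: f black — skip
      e→g: g black — skip
    e black
    a→f: f black — skip
    l gray
      l→c: c black — skip
      l→b: b black — skip
    l black
  a black
m black
d gray
  d→i: i black — skip
  d→l: l black — skip
d black
h gray
  h→c: c black — skip
  h→m: m black — skip
  h→d: d black — skip
  h→l: l black — skip
  o gray
    j gray
      j→a: a black — skip
      j→e: e black — skip
      j→i: i black — skip
      j→l: l black — skip
      j→b: b black — skip
    j black
    n gray
      n→j: j black — skip
      n→i: i black — skip
    n black
    k gray
      k→m: m black — skip
    k black
  o black
h black
Every edge goes to a white or black vertex — no back edge, so the graph is acyclic.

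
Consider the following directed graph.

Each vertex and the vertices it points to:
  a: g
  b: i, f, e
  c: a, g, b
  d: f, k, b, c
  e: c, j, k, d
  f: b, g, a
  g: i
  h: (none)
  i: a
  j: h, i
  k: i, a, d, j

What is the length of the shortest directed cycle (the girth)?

For each vertex v, BFS finds the shortest path from v back to v.
The shortest such closed walk is d → k → d, length 2.

2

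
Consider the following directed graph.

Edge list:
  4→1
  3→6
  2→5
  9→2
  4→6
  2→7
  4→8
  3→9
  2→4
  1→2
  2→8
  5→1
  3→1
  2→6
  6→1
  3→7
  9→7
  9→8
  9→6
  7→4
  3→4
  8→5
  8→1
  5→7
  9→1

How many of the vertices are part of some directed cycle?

7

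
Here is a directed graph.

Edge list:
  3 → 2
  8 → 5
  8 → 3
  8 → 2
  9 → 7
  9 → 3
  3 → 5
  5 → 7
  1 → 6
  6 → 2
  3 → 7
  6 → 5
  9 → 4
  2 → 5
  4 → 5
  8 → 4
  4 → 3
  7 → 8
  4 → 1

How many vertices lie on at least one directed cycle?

8

A vertex is on a directed cycle iff it belongs to a strongly connected component of size ≥ 2 (or has a self-loop).
The vertices on cycles are {1, 2, 3, 4, 5, 6, 7, 8} — 8 in total.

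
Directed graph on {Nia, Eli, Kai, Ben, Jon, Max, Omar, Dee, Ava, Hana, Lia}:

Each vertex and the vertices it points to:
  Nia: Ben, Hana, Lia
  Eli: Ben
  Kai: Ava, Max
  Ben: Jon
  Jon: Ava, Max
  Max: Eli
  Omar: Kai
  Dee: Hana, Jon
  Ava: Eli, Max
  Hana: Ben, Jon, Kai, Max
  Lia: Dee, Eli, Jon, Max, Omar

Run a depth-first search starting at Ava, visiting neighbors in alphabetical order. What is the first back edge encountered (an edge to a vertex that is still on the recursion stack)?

Jon->Ava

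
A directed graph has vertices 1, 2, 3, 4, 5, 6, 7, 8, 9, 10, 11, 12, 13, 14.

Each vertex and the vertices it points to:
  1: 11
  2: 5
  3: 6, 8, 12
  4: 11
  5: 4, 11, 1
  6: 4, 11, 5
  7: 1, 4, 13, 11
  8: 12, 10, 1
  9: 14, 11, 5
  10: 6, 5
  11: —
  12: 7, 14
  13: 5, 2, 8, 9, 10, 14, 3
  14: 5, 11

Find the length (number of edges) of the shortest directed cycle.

4

For each vertex v, BFS finds the shortest path from v back to v.
The shortest such closed walk is 13 → 8 → 12 → 7 → 13, length 4.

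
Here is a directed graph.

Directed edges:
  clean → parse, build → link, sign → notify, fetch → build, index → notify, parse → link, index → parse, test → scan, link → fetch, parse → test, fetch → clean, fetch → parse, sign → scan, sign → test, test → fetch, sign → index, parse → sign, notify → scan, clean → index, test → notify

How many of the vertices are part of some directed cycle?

A vertex is on a directed cycle iff it belongs to a strongly connected component of size ≥ 2 (or has a self-loop).
The vertices on cycles are {link, sign, test, build, clean, fetch, index, parse} — 8 in total.

8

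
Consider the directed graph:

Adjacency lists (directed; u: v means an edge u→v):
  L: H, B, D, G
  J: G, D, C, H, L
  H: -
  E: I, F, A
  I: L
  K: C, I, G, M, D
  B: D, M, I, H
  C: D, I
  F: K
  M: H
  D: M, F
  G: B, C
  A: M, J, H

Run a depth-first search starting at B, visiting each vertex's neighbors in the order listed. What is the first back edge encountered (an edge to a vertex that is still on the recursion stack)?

C->D

DFS from B (visiting each vertex's neighbors in the order listed); mark gray on enter, black on exit:
B gray
  D gray
    M gray
      H gray
      H black
    M black
    F gray
      K gray
        C gray
          C→D: D is gray → back edge
First back edge: C → D.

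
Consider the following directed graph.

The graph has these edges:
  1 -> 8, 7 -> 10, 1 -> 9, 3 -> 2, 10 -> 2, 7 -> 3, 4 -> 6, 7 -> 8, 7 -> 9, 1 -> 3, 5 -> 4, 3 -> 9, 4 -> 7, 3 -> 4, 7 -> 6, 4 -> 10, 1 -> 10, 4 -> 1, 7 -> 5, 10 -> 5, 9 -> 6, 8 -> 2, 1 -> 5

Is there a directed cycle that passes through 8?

8 lies on a cycle iff there is a path from 8 back to itself.
Exploring from 8, it never reaches itself; equivalently, its strongly connected component is a singleton.

No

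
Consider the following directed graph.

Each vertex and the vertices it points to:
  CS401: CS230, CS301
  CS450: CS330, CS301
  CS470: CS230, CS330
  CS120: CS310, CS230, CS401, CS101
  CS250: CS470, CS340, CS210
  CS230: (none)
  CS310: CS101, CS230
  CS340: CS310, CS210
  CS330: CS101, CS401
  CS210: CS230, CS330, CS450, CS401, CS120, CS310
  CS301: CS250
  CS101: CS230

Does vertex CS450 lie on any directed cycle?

CS450 is on a cycle iff CS450 can reach itself via ≥1 edge.
CS450 → CS301 → CS250 → CS210 → CS450 — yes.

Yes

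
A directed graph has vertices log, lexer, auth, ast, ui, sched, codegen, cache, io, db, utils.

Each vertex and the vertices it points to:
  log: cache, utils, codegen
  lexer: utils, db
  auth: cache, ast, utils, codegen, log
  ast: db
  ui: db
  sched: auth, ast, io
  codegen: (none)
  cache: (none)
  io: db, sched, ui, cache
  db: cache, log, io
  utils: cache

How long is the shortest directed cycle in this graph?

2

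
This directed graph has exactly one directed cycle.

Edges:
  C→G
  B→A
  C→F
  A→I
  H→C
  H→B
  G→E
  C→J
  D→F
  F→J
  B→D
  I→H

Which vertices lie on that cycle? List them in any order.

A, B, H, I

DFS with gray/black marking from H:
H gray
  B gray
    D gray
      F gray
        J gray
        J black
      F black
    D black
    A gray
      I gray
        I→H: H is gray → back edge
Back edge closes the cycle H → B → A → I → H; its vertices are {A, B, H, I}.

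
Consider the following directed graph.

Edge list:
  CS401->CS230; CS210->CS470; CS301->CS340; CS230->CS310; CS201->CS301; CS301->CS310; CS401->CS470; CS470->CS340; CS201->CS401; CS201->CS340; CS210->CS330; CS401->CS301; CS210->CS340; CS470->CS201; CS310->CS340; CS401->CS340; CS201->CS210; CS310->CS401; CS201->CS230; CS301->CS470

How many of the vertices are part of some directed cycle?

A vertex is on a directed cycle iff it belongs to a strongly connected component of size ≥ 2 (or has a self-loop).
The vertices on cycles are {CS201, CS210, CS230, CS301, CS310, CS401, CS470} — 7 in total.

7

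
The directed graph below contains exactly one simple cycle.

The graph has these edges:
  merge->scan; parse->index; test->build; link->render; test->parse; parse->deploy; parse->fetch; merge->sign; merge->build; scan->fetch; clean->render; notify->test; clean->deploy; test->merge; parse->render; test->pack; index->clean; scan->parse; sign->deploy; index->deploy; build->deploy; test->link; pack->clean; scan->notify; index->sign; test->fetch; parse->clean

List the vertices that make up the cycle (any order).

scan, test, merge, notify

DFS with gray/black marking from merge:
merge gray
  sign gray
    deploy gray
    deploy black
  sign black
  build gray
    build→deploy: deploy black — skip
  build black
  scan gray
    fetch gray
    fetch black
    parse gray
      clean gray
        render gray
        render black
        clean→deploy: deploy black — skip
      clean black
      parse→fetch: fetch black — skip
      parse→render: render black — skip
      index gray
        index→clean: clean black — skip
        index→deploy: deploy black — skip
        index→sign: sign black — skip
      index black
      parse→deploy: deploy black — skip
    parse black
    notify gray
      test gray
        link gray
          link→render: render black — skip
        link black
        test→fetch: fetch black — skip
        pack gray
          pack→clean: clean black — skip
        pack black
        test→parse: parse black — skip
        test→build: build black — skip
        test→merge: merge is gray → back edge
Back edge closes the cycle merge → scan → notify → test → merge; its vertices are {scan, test, merge, notify}.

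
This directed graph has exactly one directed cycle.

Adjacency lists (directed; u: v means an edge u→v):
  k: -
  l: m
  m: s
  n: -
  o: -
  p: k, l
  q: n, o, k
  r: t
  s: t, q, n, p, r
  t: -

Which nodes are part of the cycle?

l, m, p, s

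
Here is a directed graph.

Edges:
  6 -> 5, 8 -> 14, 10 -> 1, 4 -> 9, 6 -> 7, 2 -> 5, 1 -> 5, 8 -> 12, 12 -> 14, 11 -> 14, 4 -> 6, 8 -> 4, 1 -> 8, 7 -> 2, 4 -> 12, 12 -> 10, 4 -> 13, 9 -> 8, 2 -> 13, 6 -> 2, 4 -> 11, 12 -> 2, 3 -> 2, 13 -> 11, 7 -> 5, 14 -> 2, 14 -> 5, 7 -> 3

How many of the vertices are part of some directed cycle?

10

A vertex is on a directed cycle iff it belongs to a strongly connected component of size ≥ 2 (or has a self-loop).
The vertices on cycles are {1, 2, 4, 8, 9, 10, 11, 12, 13, 14} — 10 in total.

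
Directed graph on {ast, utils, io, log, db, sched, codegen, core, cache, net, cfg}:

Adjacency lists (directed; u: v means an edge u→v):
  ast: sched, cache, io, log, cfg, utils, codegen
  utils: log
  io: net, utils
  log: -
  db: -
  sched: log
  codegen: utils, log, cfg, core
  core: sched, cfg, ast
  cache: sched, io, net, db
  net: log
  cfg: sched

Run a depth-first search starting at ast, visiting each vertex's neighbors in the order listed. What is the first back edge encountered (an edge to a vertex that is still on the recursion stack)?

core→ast

DFS from ast (visiting each vertex's neighbors in the order listed); mark gray on enter, black on exit:
ast gray
  sched gray
    log gray
    log black
  sched black
  cache gray
    cache→sched: sched black — skip
    io gray
      net gray
        net→log: log black — skip
      net black
      utils gray
        utils→log: log black — skip
      utils black
    io black
    cache→net: net black — skip
    db gray
    db black
  cache black
  ast→io: io black — skip
  ast→log: log black — skip
  cfg gray
    cfg→sched: sched black — skip
  cfg black
  ast→utils: utils black — skip
  codegen gray
    codegen→utils: utils black — skip
    codegen→log: log black — skip
    codegen→cfg: cfg black — skip
    core gray
      core→sched: sched black — skip
      core→cfg: cfg black — skip
      core→ast: ast is gray → back edge
First back edge: core → ast.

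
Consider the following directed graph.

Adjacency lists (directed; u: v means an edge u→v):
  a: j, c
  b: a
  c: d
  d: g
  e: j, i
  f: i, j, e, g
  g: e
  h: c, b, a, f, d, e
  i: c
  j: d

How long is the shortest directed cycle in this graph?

4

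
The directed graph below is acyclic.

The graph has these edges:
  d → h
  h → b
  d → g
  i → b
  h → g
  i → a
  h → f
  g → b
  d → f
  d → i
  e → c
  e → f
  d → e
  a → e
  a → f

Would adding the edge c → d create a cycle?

Yes

Adding c→d creates a cycle iff d can already reach c.
Path from d: d → e → c.
So d → … → c → d is a cycle.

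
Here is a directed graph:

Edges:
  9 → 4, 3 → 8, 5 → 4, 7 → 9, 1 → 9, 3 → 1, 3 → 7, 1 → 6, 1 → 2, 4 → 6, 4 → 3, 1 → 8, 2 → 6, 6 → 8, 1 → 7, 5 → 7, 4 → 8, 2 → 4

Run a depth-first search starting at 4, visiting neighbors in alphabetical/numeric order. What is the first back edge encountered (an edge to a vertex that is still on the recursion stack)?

2->4

DFS from 4 (visiting neighbors in alphabetical/numeric order); mark gray on enter, black on exit:
4 gray
  3 gray
    1 gray
      2 gray
        2→4: 4 is gray → back edge
First back edge: 2 → 4.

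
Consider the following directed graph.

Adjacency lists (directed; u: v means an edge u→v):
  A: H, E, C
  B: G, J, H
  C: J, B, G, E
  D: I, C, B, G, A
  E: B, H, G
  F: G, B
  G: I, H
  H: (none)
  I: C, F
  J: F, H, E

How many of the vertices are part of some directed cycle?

7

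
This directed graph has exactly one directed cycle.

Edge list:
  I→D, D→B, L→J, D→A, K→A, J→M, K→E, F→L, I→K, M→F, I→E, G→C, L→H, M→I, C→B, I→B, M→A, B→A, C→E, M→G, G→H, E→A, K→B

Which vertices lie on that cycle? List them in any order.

F, J, L, M

DFS with gray/black marking from F:
F gray
  L gray
    J gray
      M gray
        I gray
          B gray
            A gray
            A black
          B black
          D gray
            D→B: B black — skip
            D→A: A black — skip
          D black
          K gray
            K→A: A black — skip
            E gray
              E→A: A black — skip
            E black
            K→B: B black — skip
          K black
          I→E: E black — skip
        I black
        G gray
          C gray
            C→B: B black — skip
            C→E: E black — skip
          C black
          H gray
          H black
        G black
        M→F: F is gray → back edge
Back edge closes the cycle F → L → J → M → F; its vertices are {F, J, L, M}.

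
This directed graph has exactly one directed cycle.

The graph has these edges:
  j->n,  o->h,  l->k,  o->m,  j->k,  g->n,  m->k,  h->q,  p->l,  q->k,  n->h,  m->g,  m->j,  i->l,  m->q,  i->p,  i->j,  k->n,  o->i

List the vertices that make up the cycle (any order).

h, k, n, q

DFS with gray/black marking from h:
h gray
  q gray
    k gray
      n gray
        n→h: h is gray → back edge
Back edge closes the cycle h → q → k → n → h; its vertices are {h, k, n, q}.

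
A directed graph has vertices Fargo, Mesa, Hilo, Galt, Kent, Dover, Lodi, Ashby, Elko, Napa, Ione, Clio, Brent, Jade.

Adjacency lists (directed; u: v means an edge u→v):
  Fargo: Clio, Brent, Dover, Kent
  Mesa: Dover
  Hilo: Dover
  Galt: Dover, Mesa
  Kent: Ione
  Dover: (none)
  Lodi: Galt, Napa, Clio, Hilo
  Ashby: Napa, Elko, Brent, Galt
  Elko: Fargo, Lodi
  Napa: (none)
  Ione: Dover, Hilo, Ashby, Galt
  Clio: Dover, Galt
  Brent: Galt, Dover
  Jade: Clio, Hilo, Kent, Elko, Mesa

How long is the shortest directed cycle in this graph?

For each vertex v, BFS finds the shortest path from v back to v.
The shortest such closed walk is Elko → Fargo → Kent → Ione → Ashby → Elko, length 5.

5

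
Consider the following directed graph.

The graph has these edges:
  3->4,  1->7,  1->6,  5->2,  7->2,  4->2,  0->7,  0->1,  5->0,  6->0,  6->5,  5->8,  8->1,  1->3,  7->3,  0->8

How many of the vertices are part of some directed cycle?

A vertex is on a directed cycle iff it belongs to a strongly connected component of size ≥ 2 (or has a self-loop).
The vertices on cycles are {0, 1, 5, 6, 8} — 5 in total.

5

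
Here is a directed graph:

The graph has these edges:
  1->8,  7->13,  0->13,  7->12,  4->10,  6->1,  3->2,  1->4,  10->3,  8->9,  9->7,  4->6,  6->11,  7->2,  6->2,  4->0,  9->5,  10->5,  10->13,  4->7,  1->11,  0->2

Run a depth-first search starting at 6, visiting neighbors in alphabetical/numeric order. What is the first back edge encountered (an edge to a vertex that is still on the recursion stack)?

4→6

DFS from 6 (visiting neighbors in alphabetical/numeric order); mark gray on enter, black on exit:
6 gray
  1 gray
    4 gray
      0 gray
        2 gray
        2 black
        13 gray
        13 black
      0 black
      4→6: 6 is gray → back edge
First back edge: 4 → 6.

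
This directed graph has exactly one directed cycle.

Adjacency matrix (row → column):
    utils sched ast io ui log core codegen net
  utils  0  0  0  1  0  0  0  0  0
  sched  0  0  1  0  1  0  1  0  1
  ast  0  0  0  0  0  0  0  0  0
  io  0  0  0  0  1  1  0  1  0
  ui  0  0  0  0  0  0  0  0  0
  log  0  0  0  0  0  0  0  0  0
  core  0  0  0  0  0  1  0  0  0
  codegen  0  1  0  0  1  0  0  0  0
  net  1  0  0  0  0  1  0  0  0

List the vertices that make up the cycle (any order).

DFS with gray/black marking from sched:
sched gray
  ui gray
  ui black
  ast gray
  ast black
  net gray
    log gray
    log black
    utils gray
      io gray
        codegen gray
          codegen→sched: sched is gray → back edge
Back edge closes the cycle sched → net → utils → io → codegen → sched; its vertices are {io, net, sched, utils, codegen}.

io, net, sched, utils, codegen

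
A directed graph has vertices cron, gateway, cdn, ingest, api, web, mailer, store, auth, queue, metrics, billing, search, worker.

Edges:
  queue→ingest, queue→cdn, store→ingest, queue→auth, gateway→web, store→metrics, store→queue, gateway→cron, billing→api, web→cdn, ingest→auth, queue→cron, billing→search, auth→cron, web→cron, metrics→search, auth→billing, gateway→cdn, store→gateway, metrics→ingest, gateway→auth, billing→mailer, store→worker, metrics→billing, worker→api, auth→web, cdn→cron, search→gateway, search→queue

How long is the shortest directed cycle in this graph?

4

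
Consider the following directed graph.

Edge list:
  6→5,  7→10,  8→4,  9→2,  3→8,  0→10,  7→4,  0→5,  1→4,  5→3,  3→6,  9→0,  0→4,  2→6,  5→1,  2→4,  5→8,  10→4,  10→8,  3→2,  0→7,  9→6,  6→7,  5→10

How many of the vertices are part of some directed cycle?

A vertex is on a directed cycle iff it belongs to a strongly connected component of size ≥ 2 (or has a self-loop).
The vertices on cycles are {2, 3, 5, 6} — 4 in total.

4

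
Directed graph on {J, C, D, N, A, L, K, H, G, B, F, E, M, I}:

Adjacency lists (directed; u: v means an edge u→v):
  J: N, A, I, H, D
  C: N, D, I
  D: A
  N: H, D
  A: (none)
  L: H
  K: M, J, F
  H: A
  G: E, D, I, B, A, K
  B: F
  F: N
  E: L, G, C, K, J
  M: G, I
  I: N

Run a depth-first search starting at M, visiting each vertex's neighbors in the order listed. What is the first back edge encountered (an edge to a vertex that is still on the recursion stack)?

E→G

DFS from M (visiting each vertex's neighbors in the order listed); mark gray on enter, black on exit:
M gray
  G gray
    E gray
      L gray
        H gray
          A gray
          A black
        H black
      L black
      E→G: G is gray → back edge
First back edge: E → G.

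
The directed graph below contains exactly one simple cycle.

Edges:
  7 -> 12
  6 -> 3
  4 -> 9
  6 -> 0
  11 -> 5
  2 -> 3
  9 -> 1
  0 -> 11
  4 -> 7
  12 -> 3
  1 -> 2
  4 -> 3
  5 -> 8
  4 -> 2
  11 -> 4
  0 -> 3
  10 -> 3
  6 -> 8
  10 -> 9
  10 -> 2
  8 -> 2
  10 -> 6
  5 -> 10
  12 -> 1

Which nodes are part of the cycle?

DFS with gray/black marking from 11:
11 gray
  4 gray
    3 gray
    3 black
    7 gray
      12 gray
        1 gray
          2 gray
            2→3: 3 black — skip
          2 black
        1 black
        12→3: 3 black — skip
      12 black
    7 black
    9 gray
      9→1: 1 black — skip
    9 black
    4→2: 2 black — skip
  4 black
  5 gray
    8 gray
      8→2: 2 black — skip
    8 black
    10 gray
      10→2: 2 black — skip
      6 gray
        6→8: 8 black — skip
        6→3: 3 black — skip
        0 gray
          0→11: 11 is gray → back edge
Back edge closes the cycle 11 → 5 → 10 → 6 → 0 → 11; its vertices are {0, 5, 6, 10, 11}.

0, 5, 6, 10, 11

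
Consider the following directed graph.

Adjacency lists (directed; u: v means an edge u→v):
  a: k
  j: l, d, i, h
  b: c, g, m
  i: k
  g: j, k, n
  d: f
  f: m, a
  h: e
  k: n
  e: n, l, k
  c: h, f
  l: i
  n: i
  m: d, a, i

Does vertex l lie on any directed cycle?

l lies on a cycle iff there is a path from l back to itself.
Exploring from l, it never reaches itself; equivalently, its strongly connected component is a singleton.

No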